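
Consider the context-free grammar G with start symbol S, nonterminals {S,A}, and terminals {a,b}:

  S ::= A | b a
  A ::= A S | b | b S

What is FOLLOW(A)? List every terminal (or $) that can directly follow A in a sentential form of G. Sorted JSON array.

FIRST sets, iterate to fixpoint:
[1]
  A via A→b: +{b}
  S via S→A: +{b}
  FIRST(S)={b}  FIRST(A)={b}
[2] done
  FIRST(S)={b}  FIRST(A)={b}

FOLLOW iteration:
seed FOLLOW(S) with $
[1]
  A→A S: FOLLOW(A) ⊇ FIRST(S) = {b}; new: +{b}
  A→A S: FOLLOW(S) ⊇ FOLLOW(A) ⊇ {b}; new: +{b}
  S→A: FOLLOW(A) ⊇ FOLLOW(S) ⊇ {$,b}; new: +{$}
  FOLLOW(S)={$,b}  FOLLOW(A)={$,b}
[2] (no change)
  FOLLOW(S)={$,b}  FOLLOW(A)={$,b}

FOLLOW(A) = ["$", "b"]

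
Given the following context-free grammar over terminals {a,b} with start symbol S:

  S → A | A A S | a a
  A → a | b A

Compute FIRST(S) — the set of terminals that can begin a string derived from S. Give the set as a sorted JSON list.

Compute FIRST by fixpoint:
pass 1:
  A via A→a: +{a}
  A via A→b A: +{b}
  S via S→A: +{a,b}
  FIRST[S]={a,b}  FIRST[A]={a,b}
pass 2: — fixpoint
  FIRST[S]={a,b}  FIRST[A]={a,b}

FIRST(S) = ["a", "b"]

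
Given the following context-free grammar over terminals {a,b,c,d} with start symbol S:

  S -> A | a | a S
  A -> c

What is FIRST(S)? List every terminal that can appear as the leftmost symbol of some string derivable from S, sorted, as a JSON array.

FIRST iteration:
[1]
  A via A→c: +{c}
  S via S→A: +{c}
  S via S→a: +{a}
  FIRST[S]={a,c}  FIRST[A]={c}
[2] — fixpoint
  FIRST[S]={a,c}  FIRST[A]={c}

FIRST(S) = ["a", "c"]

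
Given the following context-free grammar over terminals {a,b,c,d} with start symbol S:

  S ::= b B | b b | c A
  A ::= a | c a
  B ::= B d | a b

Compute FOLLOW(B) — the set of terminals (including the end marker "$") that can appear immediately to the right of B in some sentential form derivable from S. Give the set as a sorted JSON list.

FIRST sets, iterate to fixpoint:
[1]
  A via A→a: +{a}
  A via A→c a: +{c}
  B via B→a b: +{a}
  S via S→b B: +{b}
  S via S→c A: +{c}
  FIRST(S)={b,c}  FIRST(A)={a,c}  FIRST(B)={a}
[2] — fixpoint
  FIRST(S)={b,c}  FIRST(A)={a,c}  FIRST(B)={a}

FOLLOW sets:
initialize: $ ∈ FOLLOW(S)
pass 1:
  B→B d: FOLLOW(B) ⊇ FIRST(d) = {d}; new: +{d}
  S→b B: FOLLOW(B) ⊇ FOLLOW(S) ⊇ {$}; new: +{$}
  S→c A: FOLLOW(A) ⊇ FOLLOW(S) ⊇ {$}; new: +{$}
  S: {$}  A: {$}  B: {$,d}
pass 2: (stable)
  S: {$}  A: {$}  B: {$,d}

FOLLOW(B) = ["$", "d"]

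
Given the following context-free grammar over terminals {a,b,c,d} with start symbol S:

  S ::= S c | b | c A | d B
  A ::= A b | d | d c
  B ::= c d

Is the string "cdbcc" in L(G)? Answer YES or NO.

CNF form of G:
  S -> S T2 | T1 B | T2 A | b
  A -> A T0 | T1 T2 | d
  B -> T2 T1
  T0 -> b
  T1 -> d
  T2 -> c

Fill CYK table bottom-up:
  [0..0]={T2}  "c"  orig:{}
  [1..1]={A,T1}  "d"  orig:{A}
  [2..2]={S,T0}  "b"  orig:{S}
  [3..3]={T2}  "c"  orig:{}
  [4..4]={T2}  "c"  orig:{}
  [0..1]={B,S}  "cd"
  [1..2]={A}  "db"
  [2..3]={S}  "bc"
  [3..4]=∅  "cc"
  [0..2]={S}  "cdb"
  [1..3]=∅  "dbc"
  [2..4]={S}  "bcc"
  [0..3]={S}  "cdbc"
  [1..4]=∅  "dbcc"
  [0..4]={S}  "cdbcc"

S ∈ T[0,4] ⇒ YES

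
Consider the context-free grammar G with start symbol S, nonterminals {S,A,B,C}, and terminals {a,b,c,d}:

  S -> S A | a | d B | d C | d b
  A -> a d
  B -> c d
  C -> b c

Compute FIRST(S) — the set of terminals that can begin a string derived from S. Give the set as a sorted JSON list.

FIRST iteration:
round 1:
  A via A→a d: +{a}
  B via B→c d: +{c}
  C via C→b c: +{b}
  S via S→a: +{a}
  S via S→d B: +{d}
  S: {a,d}  A: {a}  B: {c}  C: {b}
round 2: done
  S: {a,d}  A: {a}  B: {c}  C: {b}

FIRST(S) = ["a", "d"]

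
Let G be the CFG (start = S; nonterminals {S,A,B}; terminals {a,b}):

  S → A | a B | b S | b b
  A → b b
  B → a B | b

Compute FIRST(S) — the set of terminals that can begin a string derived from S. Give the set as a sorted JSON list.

FIRST iteration:
[1]
  A via A→b b: +{b}
  B via B→a B: +{a}
  B via B→b: +{b}
  S via S→A: +{b}
  S via S→a B: +{a}
  FIRST(S)={a,b}  FIRST(A)={b}  FIRST(B)={a,b}
[2] — fixpoint
  FIRST(S)={a,b}  FIRST(A)={b}  FIRST(B)={a,b}

FIRST(S) = ["a", "b"]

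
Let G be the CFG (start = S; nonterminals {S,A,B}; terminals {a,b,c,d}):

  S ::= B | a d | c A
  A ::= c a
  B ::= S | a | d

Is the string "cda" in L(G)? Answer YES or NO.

CNF form of G:
  S -> T0 A | T1 T2 | a | d
  A -> T0 T1
  B -> T0 A | T1 T2 | a | d
  T0 -> c
  T1 -> a
  T2 -> d

CYK table (by increasing span):
  cell(0,0) c: {T0}  orig:{}
  cell(1,1) d: {B,S,T2}  orig:{B,S}
  cell(2,2) a: {B,S,T1}  orig:{B,S}
  cell(0,1) cd: ∅
  cell(1,2) da: ∅
  cell(0,2) cda: ∅

S ∉ T[0,2] ⇒ NO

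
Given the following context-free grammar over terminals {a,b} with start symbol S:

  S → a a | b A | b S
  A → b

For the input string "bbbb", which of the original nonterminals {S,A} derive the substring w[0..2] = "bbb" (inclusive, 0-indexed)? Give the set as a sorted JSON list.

CNF form of G:
  S -> T0 T0 | T1 A | T1 S
  A -> b
  T0 -> a
  T1 -> b

CYK table (by increasing span) — only the sub-triangle for w[0..2]:
  T[0,0] 'b' = {A,T1}  orig:{A}
  T[1,1] 'b' = {A,T1}  orig:{A}
  T[2,2] 'b' = {A,T1}  orig:{A}
  T[0,1] 'bb' = {S}
  T[1,2] 'bb' = {S}
  T[0,2] 'bbb' = {S}

Original NTs in T[0,2] deriving "bbb": ["S"]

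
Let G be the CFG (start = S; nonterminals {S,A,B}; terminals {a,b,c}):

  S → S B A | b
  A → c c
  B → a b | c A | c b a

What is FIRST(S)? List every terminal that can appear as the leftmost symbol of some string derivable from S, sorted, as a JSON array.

FIRST iteration:
iter 1:
  A via A→c c: +{c}
  B via B→a b: +{a}
  B via B→c A: +{c}
  S via S→b: +{b}
  S: {b}  A: {c}  B: {a,c}
iter 2: — fixpoint
  S: {b}  A: {c}  B: {a,c}

FIRST(S) = ["b"]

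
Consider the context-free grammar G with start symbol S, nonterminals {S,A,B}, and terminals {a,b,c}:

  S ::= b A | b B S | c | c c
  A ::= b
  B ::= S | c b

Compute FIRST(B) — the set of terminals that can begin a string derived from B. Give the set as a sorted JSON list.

Compute FIRST by fixpoint:
iter 1:
  A via A→b: +{b}
  B via B→c b: +{c}
  S via S→b A: +{b}
  S via S→c: +{c}
  FIRST(S)={b,c}  FIRST(A)={b}  FIRST(B)={c}
iter 2:
  B via B→S: +{b}
  FIRST(S)={b,c}  FIRST(A)={b}  FIRST(B)={b,c}
iter 3: (no change)
  FIRST(S)={b,c}  FIRST(A)={b}  FIRST(B)={b,c}

FIRST(B) = ["b", "c"]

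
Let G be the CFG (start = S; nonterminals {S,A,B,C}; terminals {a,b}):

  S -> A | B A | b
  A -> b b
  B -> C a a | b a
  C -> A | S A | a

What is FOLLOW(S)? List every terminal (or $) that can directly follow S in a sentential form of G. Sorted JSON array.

FIRST iteration:
round 1:
  A via A→b b: +{b}
  B via B→b a: +{b}
  C via C→A: +{b}
  C via C→a: +{a}
  S via S→A: +{b}
  FIRST(S)={b}  FIRST(A)={b}  FIRST(B)={b}  FIRST(C)={a,b}
round 2:
  B via B→C a a: +{a}
  S via S→B A: +{a}
  FIRST(S)={a,b}  FIRST(A)={b}  FIRST(B)={a,b}  FIRST(C)={a,b}
round 3: — fixpoint
  FIRST(S)={a,b}  FIRST(A)={b}  FIRST(B)={a,b}  FIRST(C)={a,b}

Compute FOLLOW by fixpoint:
seed FOLLOW(S) with $
[1]
  B→C a a: FOLLOW(C) ⊇ FIRST(a) = {a}; new: +{a}
  C→A: FOLLOW(A) ⊇ FOLLOW(C) ⊇ {a}; new: +{a}
  C→S A: FOLLOW(S) ⊇ FIRST(A) = {b}; new: +{b}
  S→A: FOLLOW(A) ⊇ FOLLOW(S) ⊇ {$,b}; new: +{$,b}
  S→B A: FOLLOW(B) ⊇ FIRST(A) = {b}; new: +{b}
  FOLLOW[S]={$,b}  FOLLOW[A]={$,a,b}  FOLLOW[B]={b}  FOLLOW[C]={a}
[2] done
  FOLLOW[S]={$,b}  FOLLOW[A]={$,a,b}  FOLLOW[B]={b}  FOLLOW[C]={a}

FOLLOW(S) = ["$", "b"]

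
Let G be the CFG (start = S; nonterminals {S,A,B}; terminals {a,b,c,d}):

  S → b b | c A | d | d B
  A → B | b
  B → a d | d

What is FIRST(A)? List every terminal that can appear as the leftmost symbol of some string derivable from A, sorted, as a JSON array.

Compute FIRST by fixpoint:
pass 1:
  A via A→b: +{b}
  B via B→a d: +{a}
  B via B→d: +{d}
  S via S→b b: +{b}
  S via S→c A: +{c}
  S via S→d: +{d}
  FIRST[S]={b,c,d}  FIRST[A]={b}  FIRST[B]={a,d}
pass 2:
  A via A→B: +{a,d}
  FIRST[S]={b,c,d}  FIRST[A]={a,b,d}  FIRST[B]={a,d}
pass 3: (stable)
  FIRST[S]={b,c,d}  FIRST[A]={a,b,d}  FIRST[B]={a,d}

FIRST(A) = ["a", "b", "d"]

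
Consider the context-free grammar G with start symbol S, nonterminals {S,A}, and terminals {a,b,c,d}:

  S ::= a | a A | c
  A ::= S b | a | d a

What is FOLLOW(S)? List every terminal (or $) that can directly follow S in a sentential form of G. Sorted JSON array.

FIRST iteration:
iter 1:
  A via A→a: +{a}
  A via A→d a: +{d}
  S via S→a: +{a}
  S via S→c: +{c}
  S: {a,c}  A: {a,d}
iter 2:
  A via A→S b: +{c}
  S: {a,c}  A: {a,c,d}
iter 3: — fixpoint
  S: {a,c}  A: {a,c,d}

FOLLOW sets:
FOLLOW(S) := {$}
round 1:
  A→S b: FOLLOW(S) ⊇ FIRST(b) = {b}; new: +{b}
  S→a A: FOLLOW(A) ⊇ FOLLOW(S) ⊇ {$,b}; new: +{$,b}
  FOLLOW(S)={$,b}  FOLLOW(A)={$,b}
round 2: — fixpoint
  FOLLOW(S)={$,b}  FOLLOW(A)={$,b}

FOLLOW(S) = ["$", "b"]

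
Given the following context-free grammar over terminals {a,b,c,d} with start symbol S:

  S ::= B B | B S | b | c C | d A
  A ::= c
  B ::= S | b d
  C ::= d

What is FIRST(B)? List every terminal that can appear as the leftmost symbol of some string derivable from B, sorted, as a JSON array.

FIRST sets, iterate to fixpoint:
pass 1:
  A via A→c: +{c}
  B via B→b d: +{b}
  C via C→d: +{d}
  S via S→B B: +{b}
  S via S→c C: +{c}
  S via S→d A: +{d}
  FIRST(S)={b,c,d}  FIRST(A)={c}  FIRST(B)={b}  FIRST(C)={d}
pass 2:
  B via B→S: +{c,d}
  FIRST(S)={b,c,d}  FIRST(A)={c}  FIRST(B)={b,c,d}  FIRST(C)={d}
pass 3: (no change)
  FIRST(S)={b,c,d}  FIRST(A)={c}  FIRST(B)={b,c,d}  FIRST(C)={d}

FIRST(B) = ["b", "c", "d"]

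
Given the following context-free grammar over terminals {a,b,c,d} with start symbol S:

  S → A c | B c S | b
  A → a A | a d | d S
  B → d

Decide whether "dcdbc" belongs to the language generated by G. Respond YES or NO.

CNF form of G:
  S -> A T2 | B X3 | b
  A -> T0 A | T0 T1 | T1 S
  B -> d
  T0 -> a
  T1 -> d
  T2 -> c
  X3 -> T2 S

CYK fill:
  cell(0,0) d: {B,T1}  orig:{B}
  cell(1,1) c: {T2}  orig:{}
  cell(2,2) d: {B,T1}  orig:{B}
  cell(3,3) b: {S}
  cell(4,4) c: {T2}  orig:{}
  cell(0,1) dc: ∅
  cell(1,2) cd: ∅
  cell(2,3) db: {A}
  cell(3,4) bc: ∅
  cell(0,2) dcd: ∅
  cell(1,3) cdb: ∅
  cell(2,4) dbc: {S}
  cell(0,3) dcdb: ∅
  cell(1,4) cdbc: {X3}  orig:{}
  cell(0,4) dcdbc: {S}

S ∈ T[0,4] ⇒ YES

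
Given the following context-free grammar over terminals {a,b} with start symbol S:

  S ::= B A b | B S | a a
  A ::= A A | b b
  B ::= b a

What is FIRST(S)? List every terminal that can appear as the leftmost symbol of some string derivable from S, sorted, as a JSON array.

FIRST iteration:
round 1:
  A via A→b b: +{b}
  B via B→b a: +{b}
  S via S→B A b: +{b}
  S via S→a a: +{a}
  FIRST(S)={a,b}  FIRST(A)={b}  FIRST(B)={b}
round 2: (no change)
  FIRST(S)={a,b}  FIRST(A)={b}  FIRST(B)={b}

FIRST(S) = ["a", "b"]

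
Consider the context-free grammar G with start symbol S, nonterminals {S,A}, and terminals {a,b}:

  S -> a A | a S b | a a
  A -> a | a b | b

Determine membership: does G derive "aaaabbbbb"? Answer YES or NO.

CNF form of G:
  S -> T0 A | T0 T0 | T0 X2
  A -> T0 T1 | a | b
  T0 -> a
  T1 -> b
  X2 -> S T1

CYK fill:
  [0..0]={A,T0}  "a"  orig:{A}
  [1..1]={A,T0}  "a"  orig:{A}
  [2..2]={A,T0}  "a"  orig:{A}
  [3..3]={A,T0}  "a"  orig:{A}
  [4..4]={A,T1}  "b"  orig:{A}
  [5..5]={A,T1}  "b"  orig:{A}
  [6..6]={A,T1}  "b"  orig:{A}
  [7..7]={A,T1}  "b"  orig:{A}
  [8..8]={A,T1}  "b"  orig:{A}
  [0..1]={S}  "aa"
  [1..2]={S}  "aa"
  [2..3]={S}  "aa"
  [3..4]={A,S}  "ab"
  [4..5]=∅  "bb"
  [5..6]=∅  "bb"
  [6..7]=∅  "bb"
  [7..8]=∅  "bb"
  [0..2]=∅  "aaa"
  [1..3]=∅  "aaa"
  [2..4]={S,X2}  "aab"  orig:{S}
  [3..5]={X2}  "abb"  orig:{}
  [4..6]=∅  "bbb"
  [5..7]=∅  "bbb"
  [6..8]=∅  "bbb"
  [0..3]=∅  "aaaa"
  [1..4]={S}  "aaab"
  [2..5]={S,X2}  "aabb"  orig:{S}
  [3..6]=∅  "abbb"
  [4..7]=∅  "bbbb"
  [5..8]=∅  "bbbb"
  [0..4]=∅  "aaaab"
  [1..5]={S,X2}  "aaabb"  orig:{S}
  [2..6]={X2}  "aabbb"  orig:{}
  [3..7]=∅  "abbbb"
  [4..8]=∅  "bbbbb"
  [0..5]={S}  "aaaabb"
  [1..6]={S,X2}  "aaabbb"  orig:{S}
  [2..7]=∅  "aabbbb"
  [3..8]=∅  "abbbbb"
  [0..6]={S,X2}  "aaaabbb"  orig:{S}
  [1..7]={X2}  "aaabbbb"  orig:{}
  [2..8]=∅  "aabbbbb"
  [0..7]={S,X2}  "aaaabbbb"  orig:{S}
  [1..8]=∅  "aaabbbbb"
  [0..8]={X2}  "aaaabbbbb"  orig:{}

S ∉ T[0,8] ⇒ NO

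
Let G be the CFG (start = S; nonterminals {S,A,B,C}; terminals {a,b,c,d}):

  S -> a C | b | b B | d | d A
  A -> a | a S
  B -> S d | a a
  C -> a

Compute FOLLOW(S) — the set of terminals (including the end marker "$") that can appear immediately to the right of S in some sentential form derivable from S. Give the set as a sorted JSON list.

FIRST iteration:
round 1:
  A via A→a: +{a}
  B via B→a a: +{a}
  C via C→a: +{a}
  S via S→a C: +{a}
  S via S→b: +{b}
  S via S→d: +{d}
  FIRST[S]={a,b,d}  FIRST[A]={a}  FIRST[B]={a}  FIRST[C]={a}
round 2:
  B via B→S d: +{b,d}
  FIRST[S]={a,b,d}  FIRST[A]={a}  FIRST[B]={a,b,d}  FIRST[C]={a}
round 3: (stable)
  FIRST[S]={a,b,d}  FIRST[A]={a}  FIRST[B]={a,b,d}  FIRST[C]={a}

Compute FOLLOW by fixpoint:
initialize: $ ∈ FOLLOW(S)
iter 1:
  B→S d: FOLLOW(S) ⊇ FIRST(d) = {d}; new: +{d}
  S→a C: FOLLOW(C) ⊇ FOLLOW(S) ⊇ {$,d}; new: +{$,d}
  S→b B: FOLLOW(B) ⊇ FOLLOW(S) ⊇ {$,d}; new: +{$,d}
  S→d A: FOLLOW(A) ⊇ FOLLOW(S) ⊇ {$,d}; new: +{$,d}
  S: {$,d}  A: {$,d}  B: {$,d}  C: {$,d}
iter 2: — fixpoint
  S: {$,d}  A: {$,d}  B: {$,d}  C: {$,d}

FOLLOW(S) = ["$", "d"]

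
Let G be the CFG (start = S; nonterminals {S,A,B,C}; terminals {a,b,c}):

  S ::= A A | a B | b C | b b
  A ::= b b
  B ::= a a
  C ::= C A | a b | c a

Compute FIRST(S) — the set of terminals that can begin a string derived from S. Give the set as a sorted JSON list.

Compute FIRST by fixpoint:
round 1:
  A via A→b b: +{b}
  B via B→a a: +{a}
  C via C→a b: +{a}
  C via C→c a: +{c}
  S via S→A A: +{b}
  S via S→a B: +{a}
  FIRST(S)={a,b}  FIRST(A)={b}  FIRST(B)={a}  FIRST(C)={a,c}
round 2: (no change)
  FIRST(S)={a,b}  FIRST(A)={b}  FIRST(B)={a}  FIRST(C)={a,c}

FIRST(S) = ["a", "b"]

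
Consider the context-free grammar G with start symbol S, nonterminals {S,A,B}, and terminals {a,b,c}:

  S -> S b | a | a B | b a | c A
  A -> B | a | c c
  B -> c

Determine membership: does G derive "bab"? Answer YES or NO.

Convert to CNF:
  S -> S T1 | T0 A | T1 T2 | T2 B | a
  A -> T0 T0 | a | c
  B -> c
  T0 -> c
  T1 -> b
  T2 -> a

CYK table (by increasing span):
  [0..0]={T1}  "b"  orig:{}
  [1..1]={A,S,T2}  "a"  orig:{A,S}
  [2..2]={T1}  "b"  orig:{}
  [0..1]={S}  "ba"
  [1..2]={S}  "ab"
  [0..2]={S}  "bab"

S ∈ T[0,2] ⇒ YES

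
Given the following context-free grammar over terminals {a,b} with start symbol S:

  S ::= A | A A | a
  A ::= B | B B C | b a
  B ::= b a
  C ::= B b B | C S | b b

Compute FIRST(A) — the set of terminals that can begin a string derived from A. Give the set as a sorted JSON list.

FIRST iteration:
round 1:
  A via A→b a: +{b}
  B via B→b a: +{b}
  C via C→B b B: +{b}
  S via S→A: +{b}
  S via S→a: +{a}
  FIRST(S)={a,b}  FIRST(A)={b}  FIRST(B)={b}  FIRST(C)={b}
round 2: done
  FIRST(S)={a,b}  FIRST(A)={b}  FIRST(B)={b}  FIRST(C)={b}

FIRST(A) = ["b"]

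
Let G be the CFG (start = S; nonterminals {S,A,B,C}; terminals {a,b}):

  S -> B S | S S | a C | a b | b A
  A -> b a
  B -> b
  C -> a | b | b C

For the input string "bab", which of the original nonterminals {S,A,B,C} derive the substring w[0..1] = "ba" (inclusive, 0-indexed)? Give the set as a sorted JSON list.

Convert to CNF:
  S -> B S | S S | T0 A | T1 C | T1 T0
  A -> T0 T1
  B -> b
  C -> T0 C | a | b
  T0 -> b
  T1 -> a

Fill CYK table bottom-up — only the sub-triangle for w[0..1]:
  T[0,0] 'b' = {B,C,T0}  orig:{B,C}
  T[1,1] 'a' = {C,T1}  orig:{C}
  T[0,1] 'ba' = {A,C}

Original NTs in T[0,1] deriving "ba": ["A", "C"]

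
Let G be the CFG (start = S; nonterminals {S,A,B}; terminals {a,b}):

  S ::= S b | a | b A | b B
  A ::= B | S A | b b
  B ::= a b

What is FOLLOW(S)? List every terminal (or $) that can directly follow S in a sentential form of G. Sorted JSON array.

FIRST sets, iterate to fixpoint:
[1]
  A via A→b b: +{b}
  B via B→a b: +{a}
  S via S→a: +{a}
  S via S→b A: +{b}
  FIRST[S]={a,b}  FIRST[A]={b}  FIRST[B]={a}
[2]
  A via A→B: +{a}
  FIRST[S]={a,b}  FIRST[A]={a,b}  FIRST[B]={a}
[3] — fixpoint
  FIRST[S]={a,b}  FIRST[A]={a,b}  FIRST[B]={a}

FOLLOW iteration:
seed FOLLOW(S) with $
[1]
  A→S A: FOLLOW(S) ⊇ FIRST(A) = {a,b}; new: +{a,b}
  S→b A: FOLLOW(A) ⊇ FOLLOW(S) ⊇ {$,a,b}; new: +{$,a,b}
  S→b B: FOLLOW(B) ⊇ FOLLOW(S) ⊇ {$,a,b}; new: +{$,a,b}
  FOLLOW[S]={$,a,b}  FOLLOW[A]={$,a,b}  FOLLOW[B]={$,a,b}
[2] — fixpoint
  FOLLOW[S]={$,a,b}  FOLLOW[A]={$,a,b}  FOLLOW[B]={$,a,b}

FOLLOW(S) = ["$", "a", "b"]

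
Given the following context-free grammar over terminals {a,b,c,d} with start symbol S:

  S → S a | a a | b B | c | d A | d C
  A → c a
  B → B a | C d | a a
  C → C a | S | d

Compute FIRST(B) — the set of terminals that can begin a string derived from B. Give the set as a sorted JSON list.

Compute FIRST by fixpoint:
iter 1:
  A via A→c a: +{c}
  B via B→a a: +{a}
  C via C→d: +{d}
  S via S→a a: +{a}
  S via S→b B: +{b}
  S via S→c: +{c}
  S via S→d A: +{d}
  FIRST(S)={a,b,c,d}  FIRST(A)={c}  FIRST(B)={a}  FIRST(C)={d}
iter 2:
  B via B→C d: +{d}
  C via C→S: +{a,b,c}
  FIRST(S)={a,b,c,d}  FIRST(A)={c}  FIRST(B)={a,d}  FIRST(C)={a,b,c,d}
iter 3:
  B via B→C d: +{b,c}
  FIRST(S)={a,b,c,d}  FIRST(A)={c}  FIRST(B)={a,b,c,d}  FIRST(C)={a,b,c,d}
iter 4: (stable)
  FIRST(S)={a,b,c,d}  FIRST(A)={c}  FIRST(B)={a,b,c,d}  FIRST(C)={a,b,c,d}

FIRST(B) = ["a", "b", "c", "d"]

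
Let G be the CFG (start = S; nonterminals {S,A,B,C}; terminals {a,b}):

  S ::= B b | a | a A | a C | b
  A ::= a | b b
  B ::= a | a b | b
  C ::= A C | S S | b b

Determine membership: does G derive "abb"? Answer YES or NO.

CNF form of G:
  S -> B T0 | T1 A | T1 C | a | b
  A -> T0 T0 | a
  B -> T1 T0 | a | b
  C -> A C | S S | T0 T0
  T0 -> b
  T1 -> a

Fill CYK table bottom-up:
  cell(0,0) a: {A,B,S,T1}  orig:{A,B,S}
  cell(1,1) b: {B,S,T0}  orig:{B,S}
  cell(2,2) b: {B,S,T0}  orig:{B,S}
  cell(0,1) ab: {B,C,S}
  cell(1,2) bb: {A,C,S}
  cell(0,2) abb: {C,S}

S ∈ T[0,2] ⇒ YES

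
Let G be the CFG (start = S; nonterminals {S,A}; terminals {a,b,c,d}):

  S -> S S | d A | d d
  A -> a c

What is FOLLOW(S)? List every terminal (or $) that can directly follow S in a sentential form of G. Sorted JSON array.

FIRST iteration:
pass 1:
  A via A→a c: +{a}
  S via S→d A: +{d}
  FIRST(S)={d}  FIRST(A)={a}
pass 2: (no change)
  FIRST(S)={d}  FIRST(A)={a}

Compute FOLLOW by fixpoint:
FOLLOW(S) := {$}
pass 1:
  S→S S: FOLLOW(S) ⊇ FIRST(S) = {d}; new: +{d}
  S→d A: FOLLOW(A) ⊇ FOLLOW(S) ⊇ {$,d}; new: +{$,d}
  FOLLOW[S]={$,d}  FOLLOW[A]={$,d}
pass 2: (no change)
  FOLLOW[S]={$,d}  FOLLOW[A]={$,d}

FOLLOW(S) = ["$", "d"]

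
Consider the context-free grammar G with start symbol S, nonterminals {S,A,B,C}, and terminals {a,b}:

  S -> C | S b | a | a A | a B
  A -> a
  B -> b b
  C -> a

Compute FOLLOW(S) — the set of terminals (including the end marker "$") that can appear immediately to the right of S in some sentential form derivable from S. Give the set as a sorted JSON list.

Compute FIRST by fixpoint:
iter 1:
  A via A→a: +{a}
  B via B→b b: +{b}
  C via C→a: +{a}
  S via S→C: +{a}
  FIRST[S]={a}  FIRST[A]={a}  FIRST[B]={b}  FIRST[C]={a}
iter 2: — fixpoint
  FIRST[S]={a}  FIRST[A]={a}  FIRST[B]={b}  FIRST[C]={a}

FOLLOW iteration:
seed FOLLOW(S) with $
round 1:
  S→C: FOLLOW(C) ⊇ FOLLOW(S) ⊇ {$}; new: +{$}
  S→S b: FOLLOW(S) ⊇ FIRST(b) = {b}; new: +{b}
  S→a A: FOLLOW(A) ⊇ FOLLOW(S) ⊇ {$,b}; new: +{$,b}
  S→a B: FOLLOW(B) ⊇ FOLLOW(S) ⊇ {$,b}; new: +{$,b}
  FOLLOW(S)={$,b}  FOLLOW(A)={$,b}  FOLLOW(B)={$,b}  FOLLOW(C)={$}
round 2:
  S→C: FOLLOW(C) ⊇ FOLLOW(S) ⊇ {$,b}; new: +{b}
  FOLLOW(S)={$,b}  FOLLOW(A)={$,b}  FOLLOW(B)={$,b}  FOLLOW(C)={$,b}
round 3: (no change)
  FOLLOW(S)={$,b}  FOLLOW(A)={$,b}  FOLLOW(B)={$,b}  FOLLOW(C)={$,b}

FOLLOW(S) = ["$", "b"]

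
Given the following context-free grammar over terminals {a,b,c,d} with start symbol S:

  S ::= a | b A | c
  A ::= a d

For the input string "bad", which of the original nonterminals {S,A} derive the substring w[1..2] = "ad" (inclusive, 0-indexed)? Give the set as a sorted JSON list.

CNF form of G:
  S -> T2 A | a | c
  A -> T0 T1
  T0 -> a
  T1 -> d
  T2 -> b

CYK fill, restricted to cells inside w[1..2]:
  [1..1]={S,T0}  "a"  orig:{S}
  [2..2]={T1}  "d"  orig:{}
  [1..2]={A}  "ad"

Original NTs in T[1,2] deriving "ad": ["A"]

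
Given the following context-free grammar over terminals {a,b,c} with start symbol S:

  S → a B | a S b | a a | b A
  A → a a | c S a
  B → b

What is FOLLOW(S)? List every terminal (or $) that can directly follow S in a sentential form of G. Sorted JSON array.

Compute FIRST by fixpoint:
round 1:
  A via A→a a: +{a}
  A via A→c S a: +{c}
  B via B→b: +{b}
  S via S→a B: +{a}
  S via S→b A: +{b}
  FIRST(S)={a,b}  FIRST(A)={a,c}  FIRST(B)={b}
round 2: — fixpoint
  FIRST(S)={a,b}  FIRST(A)={a,c}  FIRST(B)={b}

FOLLOW iteration:
initialize: $ ∈ FOLLOW(S)
[1]
  A→c S a: FOLLOW(S) ⊇ FIRST(a) = {a}; new: +{a}
  S→a B: FOLLOW(B) ⊇ FOLLOW(S) ⊇ {$,a}; new: +{$,a}
  S→a S b: FOLLOW(S) ⊇ FIRST(b) = {b}; new: +{b}
  S→b A: FOLLOW(A) ⊇ FOLLOW(S) ⊇ {$,a,b}; new: +{$,a,b}
  S: {$,a,b}  A: {$,a,b}  B: {$,a}
[2]
  S→a B: FOLLOW(B) ⊇ FOLLOW(S) ⊇ {$,a,b}; new: +{b}
  S: {$,a,b}  A: {$,a,b}  B: {$,a,b}
[3] done
  S: {$,a,b}  A: {$,a,b}  B: {$,a,b}

FOLLOW(S) = ["$", "a", "b"]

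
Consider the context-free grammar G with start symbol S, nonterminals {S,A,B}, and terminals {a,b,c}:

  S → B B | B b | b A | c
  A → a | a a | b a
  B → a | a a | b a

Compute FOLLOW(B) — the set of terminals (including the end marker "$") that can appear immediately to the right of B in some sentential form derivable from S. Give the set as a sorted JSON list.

FIRST iteration:
iter 1:
  A via A→a: +{a}
  A via A→b a: +{b}
  B via B→a: +{a}
  B via B→b a: +{b}
  S via S→B B: +{a,b}
  S via S→c: +{c}
  FIRST(S)={a,b,c}  FIRST(A)={a,b}  FIRST(B)={a,b}
iter 2: done
  FIRST(S)={a,b,c}  FIRST(A)={a,b}  FIRST(B)={a,b}

FOLLOW sets:
seed FOLLOW(S) with $
[1]
  S→B B: FOLLOW(B) ⊇ FIRST(B) = {a,b}; new: +{a,b}
  S→B B: FOLLOW(B) ⊇ FOLLOW(S) ⊇ {$}; new: +{$}
  S→b A: FOLLOW(A) ⊇ FOLLOW(S) ⊇ {$}; new: +{$}
  FOLLOW(S)={$}  FOLLOW(A)={$}  FOLLOW(B)={$,a,b}
[2] — fixpoint
  FOLLOW(S)={$}  FOLLOW(A)={$}  FOLLOW(B)={$,a,b}

FOLLOW(B) = ["$", "a", "b"]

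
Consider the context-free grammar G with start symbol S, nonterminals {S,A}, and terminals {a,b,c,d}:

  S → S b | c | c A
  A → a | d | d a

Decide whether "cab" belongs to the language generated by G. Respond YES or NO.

CNF form of G:
  S -> S T2 | T3 A | c
  A -> T0 T1 | a | d
  T0 -> d
  T1 -> a
  T2 -> b
  T3 -> c

CYK table (by increasing span):
  T[0,0] 'c' = {S,T3}  orig:{S}
  T[1,1] 'a' = {A,T1}  orig:{A}
  T[2,2] 'b' = {T2}  orig:{}
  T[0,1] 'ca' = {S}
  T[1,2] 'ab' = ∅
  T[0,2] 'cab' = {S}

S ∈ T[0,2] ⇒ YES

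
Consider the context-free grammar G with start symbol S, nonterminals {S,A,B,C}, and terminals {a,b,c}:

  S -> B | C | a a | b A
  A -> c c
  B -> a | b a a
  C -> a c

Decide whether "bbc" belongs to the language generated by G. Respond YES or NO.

Convert to CNF:
  S -> T1 A | T1 X4 | T2 T0 | T2 T2 | a
  A -> T0 T0
  B -> T1 X3 | a
  C -> T2 T0
  T0 -> c
  T1 -> b
  T2 -> a
  X3 -> T2 T2
  X4 -> T2 T2

CYK fill:
  T[0,0] 'b' = {T1}  orig:{}
  T[1,1] 'b' = {T1}  orig:{}
  T[2,2] 'c' = {T0}  orig:{}
  T[0,1] 'bb' = ∅
  T[1,2] 'bc' = ∅
  T[0,2] 'bbc' = ∅

S ∉ T[0,2] ⇒ NO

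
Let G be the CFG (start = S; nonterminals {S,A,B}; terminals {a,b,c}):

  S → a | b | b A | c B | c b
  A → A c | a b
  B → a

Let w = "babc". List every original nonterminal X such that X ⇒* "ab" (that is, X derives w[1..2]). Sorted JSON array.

Convert to CNF:
  S -> T0 B | T0 T2 | T2 A | a | b
  A -> A T0 | T1 T2
  B -> a
  T0 -> c
  T1 -> a
  T2 -> b

Fill CYK table bottom-up — only the sub-triangle for w[1..2]:
  cell(1,1) a: {B,S,T1}  orig:{B,S}
  cell(2,2) b: {S,T2}  orig:{S}
  cell(1,2) ab: {A}

Original NTs in T[1,2] deriving "ab": ["A"]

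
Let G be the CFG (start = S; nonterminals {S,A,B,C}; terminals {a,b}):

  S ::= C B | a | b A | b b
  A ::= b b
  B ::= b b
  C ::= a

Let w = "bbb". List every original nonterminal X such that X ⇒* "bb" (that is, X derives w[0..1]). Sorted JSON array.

CNF form of G:
  S -> C B | T0 A | T0 T0 | a
  A -> T0 T0
  B -> T0 T0
  C -> a
  T0 -> b

CYK table (by increasing span) (cells [i..j] with 0 ≤ i ≤ j ≤ 1 only):
  [0..0]={T0}  "b"  orig:{}
  [1..1]={T0}  "b"  orig:{}
  [0..1]={A,B,S}  "bb"

Original NTs in T[0,1] deriving "bb": ["A", "B", "S"]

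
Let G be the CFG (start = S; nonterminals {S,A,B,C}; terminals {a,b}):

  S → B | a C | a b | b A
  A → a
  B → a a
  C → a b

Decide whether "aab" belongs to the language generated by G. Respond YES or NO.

CNF form of G:
  S -> T0 C | T0 T0 | T0 T1 | T1 A
  A -> a
  B -> T0 T0
  C -> T0 T1
  T0 -> a
  T1 -> b

CYK fill:
  cell(0,0) a: {A,T0}  orig:{A}
  cell(1,1) a: {A,T0}  orig:{A}
  cell(2,2) b: {T1}  orig:{}
  cell(0,1) aa: {B,S}
  cell(1,2) ab: {C,S}
  cell(0,2) aab: {S}

S ∈ T[0,2] ⇒ YES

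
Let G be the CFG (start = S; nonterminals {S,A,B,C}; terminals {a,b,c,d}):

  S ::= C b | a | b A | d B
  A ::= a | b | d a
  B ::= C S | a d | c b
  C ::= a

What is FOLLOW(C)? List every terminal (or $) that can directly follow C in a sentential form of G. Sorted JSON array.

FIRST sets, iterate to fixpoint:
pass 1:
  A via A→a: +{a}
  A via A→b: +{b}
  A via A→d a: +{d}
  B via B→a d: +{a}
  B via B→c b: +{c}
  C via C→a: +{a}
  S via S→C b: +{a}
  S via S→b A: +{b}
  S via S→d B: +{d}
  FIRST(S)={a,b,d}  FIRST(A)={a,b,d}  FIRST(B)={a,c}  FIRST(C)={a}
pass 2: — fixpoint
  FIRST(S)={a,b,d}  FIRST(A)={a,b,d}  FIRST(B)={a,c}  FIRST(C)={a}

FOLLOW iteration:
seed FOLLOW(S) with $
pass 1:
  B→C S: FOLLOW(C) ⊇ FIRST(S) = {a,b,d}; new: +{a,b,d}
  S→b A: FOLLOW(A) ⊇ FOLLOW(S) ⊇ {$}; new: +{$}
  S→d B: FOLLOW(B) ⊇ FOLLOW(S) ⊇ {$}; new: +{$}
  FOLLOW(S)={$}  FOLLOW(A)={$}  FOLLOW(B)={$}  FOLLOW(C)={a,b,d}
pass 2: done
  FOLLOW(S)={$}  FOLLOW(A)={$}  FOLLOW(B)={$}  FOLLOW(C)={a,b,d}

FOLLOW(C) = ["a", "b", "d"]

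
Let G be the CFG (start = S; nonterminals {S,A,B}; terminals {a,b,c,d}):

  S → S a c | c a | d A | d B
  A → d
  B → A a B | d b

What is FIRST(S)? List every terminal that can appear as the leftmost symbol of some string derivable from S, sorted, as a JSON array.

FIRST sets, iterate to fixpoint:
[1]
  A via A→d: +{d}
  B via B→A a B: +{d}
  S via S→c a: +{c}
  S via S→d A: +{d}
  FIRST(S)={c,d}  FIRST(A)={d}  FIRST(B)={d}
[2] (stable)
  FIRST(S)={c,d}  FIRST(A)={d}  FIRST(B)={d}

FIRST(S) = ["c", "d"]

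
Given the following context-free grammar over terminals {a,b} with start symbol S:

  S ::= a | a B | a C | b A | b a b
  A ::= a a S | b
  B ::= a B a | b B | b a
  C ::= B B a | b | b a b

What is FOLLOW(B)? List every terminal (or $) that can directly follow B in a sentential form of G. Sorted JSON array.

Compute FIRST by fixpoint:
iter 1:
  A via A→a a S: +{a}
  A via A→b: +{b}
  B via B→a B a: +{a}
  B via B→b B: +{b}
  C via C→B B a: +{a,b}
  S via S→a: +{a}
  S via S→b A: +{b}
  FIRST(S)={a,b}  FIRST(A)={a,b}  FIRST(B)={a,b}  FIRST(C)={a,b}
iter 2: — fixpoint
  FIRST(S)={a,b}  FIRST(A)={a,b}  FIRST(B)={a,b}  FIRST(C)={a,b}

FOLLOW sets:
initialize: $ ∈ FOLLOW(S)
round 1:
  B→a B a: FOLLOW(B) ⊇ FIRST(a) = {a}; new: +{a}
  C→B B a: FOLLOW(B) ⊇ FIRST(B) = {a,b}; new: +{b}
  S→a B: FOLLOW(B) ⊇ FOLLOW(S) ⊇ {$}; new: +{$}
  S→a C: FOLLOW(C) ⊇ FOLLOW(S) ⊇ {$}; new: +{$}
  S→b A: FOLLOW(A) ⊇ FOLLOW(S) ⊇ {$}; new: +{$}
  FOLLOW(S)={$}  FOLLOW(A)={$}  FOLLOW(B)={$,a,b}  FOLLOW(C)={$}
round 2: — fixpoint
  FOLLOW(S)={$}  FOLLOW(A)={$}  FOLLOW(B)={$,a,b}  FOLLOW(C)={$}

FOLLOW(B) = ["$", "a", "b"]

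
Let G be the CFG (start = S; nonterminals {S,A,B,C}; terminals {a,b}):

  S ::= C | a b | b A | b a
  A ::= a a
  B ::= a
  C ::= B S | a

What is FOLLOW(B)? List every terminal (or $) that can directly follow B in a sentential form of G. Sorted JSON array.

Compute FIRST by fixpoint:
pass 1:
  A via A→a a: +{a}
  B via B→a: +{a}
  C via C→B S: +{a}
  S via S→C: +{a}
  S via S→b A: +{b}
  FIRST(S)={a,b}  FIRST(A)={a}  FIRST(B)={a}  FIRST(C)={a}
pass 2: (stable)
  FIRST(S)={a,b}  FIRST(A)={a}  FIRST(B)={a}  FIRST(C)={a}

FOLLOW sets:
initialize: $ ∈ FOLLOW(S)
iter 1:
  C→B S: FOLLOW(B) ⊇ FIRST(S) = {a,b}; new: +{a,b}
  S→C: FOLLOW(C) ⊇ FOLLOW(S) ⊇ {$}; new: +{$}
  S→b A: FOLLOW(A) ⊇ FOLLOW(S) ⊇ {$}; new: +{$}
  S: {$}  A: {$}  B: {a,b}  C: {$}
iter 2: done
  S: {$}  A: {$}  B: {a,b}  C: {$}

FOLLOW(B) = ["a", "b"]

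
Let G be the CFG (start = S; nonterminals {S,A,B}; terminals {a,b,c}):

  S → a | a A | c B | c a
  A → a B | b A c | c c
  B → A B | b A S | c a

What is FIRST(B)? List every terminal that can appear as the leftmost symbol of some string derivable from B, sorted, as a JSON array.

FIRST iteration:
iter 1:
  A via A→a B: +{a}
  A via A→b A c: +{b}
  A via A→c c: +{c}
  B via B→A B: +{a,b,c}
  S via S→a: +{a}
  S via S→c B: +{c}
  FIRST(S)={a,c}  FIRST(A)={a,b,c}  FIRST(B)={a,b,c}
iter 2: done
  FIRST(S)={a,c}  FIRST(A)={a,b,c}  FIRST(B)={a,b,c}

FIRST(B) = ["a", "b", "c"]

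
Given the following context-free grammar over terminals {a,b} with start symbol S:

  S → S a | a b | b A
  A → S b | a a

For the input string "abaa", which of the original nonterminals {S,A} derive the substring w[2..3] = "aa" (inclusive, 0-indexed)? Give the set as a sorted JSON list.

CNF form of G:
  S -> S T1 | T0 A | T1 T0
  A -> S T0 | T1 T1
  T0 -> b
  T1 -> a

CYK table (by increasing span), restricted to cells inside w[2..3]:
  [2..2]={T1}  "a"  orig:{}
  [3..3]={T1}  "a"  orig:{}
  [2..3]={A}  "aa"

Original NTs in T[2,3] deriving "aa": ["A"]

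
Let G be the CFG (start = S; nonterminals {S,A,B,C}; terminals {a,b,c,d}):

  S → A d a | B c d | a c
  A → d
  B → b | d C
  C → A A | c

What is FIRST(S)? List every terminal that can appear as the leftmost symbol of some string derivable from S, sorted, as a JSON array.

Compute FIRST by fixpoint:
[1]
  A via A→d: +{d}
  B via B→b: +{b}
  B via B→d C: +{d}
  C via C→A A: +{d}
  C via C→c: +{c}
  S via S→A d a: +{d}
  S via S→B c d: +{b}
  S via S→a c: +{a}
  S: {a,b,d}  A: {d}  B: {b,d}  C: {c,d}
[2] (no change)
  S: {a,b,d}  A: {d}  B: {b,d}  C: {c,d}

FIRST(S) = ["a", "b", "d"]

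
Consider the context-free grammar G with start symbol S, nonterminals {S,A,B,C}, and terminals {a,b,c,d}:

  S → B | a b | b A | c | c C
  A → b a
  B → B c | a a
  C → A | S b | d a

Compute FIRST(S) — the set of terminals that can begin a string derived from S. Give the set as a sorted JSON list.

FIRST sets, iterate to fixpoint:
round 1:
  A via A→b a: +{b}
  B via B→a a: +{a}
  C via C→A: +{b}
  C via C→d a: +{d}
  S via S→B: +{a}
  S via S→b A: +{b}
  S via S→c: +{c}
  FIRST(S)={a,b,c}  FIRST(A)={b}  FIRST(B)={a}  FIRST(C)={b,d}
round 2:
  C via C→S b: +{a,c}
  FIRST(S)={a,b,c}  FIRST(A)={b}  FIRST(B)={a}  FIRST(C)={a,b,c,d}
round 3: (stable)
  FIRST(S)={a,b,c}  FIRST(A)={b}  FIRST(B)={a}  FIRST(C)={a,b,c,d}

FIRST(S) = ["a", "b", "c"]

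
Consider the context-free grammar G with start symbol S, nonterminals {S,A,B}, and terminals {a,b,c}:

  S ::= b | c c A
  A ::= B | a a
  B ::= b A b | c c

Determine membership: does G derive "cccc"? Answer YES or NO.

Convert to CNF:
  S -> T2 X5 | b
  A -> T0 T0 | T1 X3 | T2 T2
  B -> T1 X4 | T2 T2
  T0 -> a
  T1 -> b
  T2 -> c
  X3 -> A T1
  X4 -> A T1
  X5 -> T2 A

Fill CYK table bottom-up:
  [0..0]={T2}  "c"  orig:{}
  [1..1]={T2}  "c"  orig:{}
  [2..2]={T2}  "c"  orig:{}
  [3..3]={T2}  "c"  orig:{}
  [0..1]={A,B}  "cc"
  [1..2]={A,B}  "cc"
  [2..3]={A,B}  "cc"
  [0..2]={X5}  "ccc"  orig:{}
  [1..3]={X5}  "ccc"  orig:{}
  [0..3]={S}  "cccc"

S ∈ T[0,3] ⇒ YES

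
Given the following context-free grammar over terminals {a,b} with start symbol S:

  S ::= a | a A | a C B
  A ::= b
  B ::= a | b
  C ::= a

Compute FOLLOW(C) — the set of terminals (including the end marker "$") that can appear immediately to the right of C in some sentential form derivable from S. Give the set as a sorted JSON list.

FIRST sets, iterate to fixpoint:
[1]
  A via A→b: +{b}
  B via B→a: +{a}
  B via B→b: +{b}
  C via C→a: +{a}
  S via S→a: +{a}
  FIRST(S)={a}  FIRST(A)={b}  FIRST(B)={a,b}  FIRST(C)={a}
[2] — fixpoint
  FIRST(S)={a}  FIRST(A)={b}  FIRST(B)={a,b}  FIRST(C)={a}

FOLLOW sets:
initialize: $ ∈ FOLLOW(S)
[1]
  S→a A: FOLLOW(A) ⊇ FOLLOW(S) ⊇ {$}; new: +{$}
  S→a C B: FOLLOW(C) ⊇ FIRST(B) = {a,b}; new: +{a,b}
  S→a C B: FOLLOW(B) ⊇ FOLLOW(S) ⊇ {$}; new: +{$}
  S: {$}  A: {$}  B: {$}  C: {a,b}
[2] (no change)
  S: {$}  A: {$}  B: {$}  C: {a,b}

FOLLOW(C) = ["a", "b"]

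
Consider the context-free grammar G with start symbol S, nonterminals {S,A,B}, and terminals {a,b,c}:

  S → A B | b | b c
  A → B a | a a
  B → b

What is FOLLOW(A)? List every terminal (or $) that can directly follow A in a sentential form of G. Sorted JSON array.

FIRST sets, iterate to fixpoint:
round 1:
  A via A→a a: +{a}
  B via B→b: +{b}
  S via S→A B: +{a}
  S via S→b: +{b}
  S: {a,b}  A: {a}  B: {b}
round 2:
  A via A→B a: +{b}
  S: {a,b}  A: {a,b}  B: {b}
round 3: (stable)
  S: {a,b}  A: {a,b}  B: {b}

Compute FOLLOW by fixpoint:
seed FOLLOW(S) with $
iter 1:
  A→B a: FOLLOW(B) ⊇ FIRST(a) = {a}; new: +{a}
  S→A B: FOLLOW(A) ⊇ FIRST(B) = {b}; new: +{b}
  S→A B: FOLLOW(B) ⊇ FOLLOW(S) ⊇ {$}; new: +{$}
  FOLLOW[S]={$}  FOLLOW[A]={b}  FOLLOW[B]={$,a}
iter 2: — fixpoint
  FOLLOW[S]={$}  FOLLOW[A]={b}  FOLLOW[B]={$,a}

FOLLOW(A) = ["b"]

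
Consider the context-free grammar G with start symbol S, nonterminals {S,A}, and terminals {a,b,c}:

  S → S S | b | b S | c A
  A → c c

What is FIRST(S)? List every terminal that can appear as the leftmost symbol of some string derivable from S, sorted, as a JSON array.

FIRST iteration:
[1]
  A via A→c c: +{c}
  S via S→b: +{b}
  S via S→c A: +{c}
  FIRST(S)={b,c}  FIRST(A)={c}
[2] (stable)
  FIRST(S)={b,c}  FIRST(A)={c}

FIRST(S) = ["b", "c"]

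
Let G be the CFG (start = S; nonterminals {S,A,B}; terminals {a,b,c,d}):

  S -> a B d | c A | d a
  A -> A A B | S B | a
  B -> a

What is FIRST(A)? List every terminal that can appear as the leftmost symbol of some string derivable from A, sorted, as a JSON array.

Compute FIRST by fixpoint:
iter 1:
  A via A→a: +{a}
  B via B→a: +{a}
  S via S→a B d: +{a}
  S via S→c A: +{c}
  S via S→d a: +{d}
  FIRST(S)={a,c,d}  FIRST(A)={a}  FIRST(B)={a}
iter 2:
  A via A→S B: +{c,d}
  FIRST(S)={a,c,d}  FIRST(A)={a,c,d}  FIRST(B)={a}
iter 3: (no change)
  FIRST(S)={a,c,d}  FIRST(A)={a,c,d}  FIRST(B)={a}

FIRST(A) = ["a", "c", "d"]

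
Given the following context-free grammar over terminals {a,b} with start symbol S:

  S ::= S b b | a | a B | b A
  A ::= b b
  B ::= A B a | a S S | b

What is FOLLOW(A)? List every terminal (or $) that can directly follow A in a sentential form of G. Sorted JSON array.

FIRST sets, iterate to fixpoint:
pass 1:
  A via A→b b: +{b}
  B via B→A B a: +{b}
  B via B→a S S: +{a}
  S via S→a: +{a}
  S via S→b A: +{b}
  FIRST(S)={a,b}  FIRST(A)={b}  FIRST(B)={a,b}
pass 2: — fixpoint
  FIRST(S)={a,b}  FIRST(A)={b}  FIRST(B)={a,b}

Compute FOLLOW by fixpoint:
seed FOLLOW(S) with $
pass 1:
  B→A B a: FOLLOW(A) ⊇ FIRST(B) = {a,b}; new: +{a,b}
  B→A B a: FOLLOW(B) ⊇ FIRST(a) = {a}; new: +{a}
  B→a S S: FOLLOW(S) ⊇ FIRST(S) = {a,b}; new: +{a,b}
  S→a B: FOLLOW(B) ⊇ FOLLOW(S) ⊇ {$,a,b}; new: +{$,b}
  S→b A: FOLLOW(A) ⊇ FOLLOW(S) ⊇ {$,a,b}; new: +{$}
  S: {$,a,b}  A: {$,a,b}  B: {$,a,b}
pass 2: (no change)
  S: {$,a,b}  A: {$,a,b}  B: {$,a,b}

FOLLOW(A) = ["$", "a", "b"]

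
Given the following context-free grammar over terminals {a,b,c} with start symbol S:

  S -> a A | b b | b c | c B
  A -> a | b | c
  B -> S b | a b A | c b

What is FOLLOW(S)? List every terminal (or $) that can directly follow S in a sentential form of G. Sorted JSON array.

Compute FIRST by fixpoint:
pass 1:
  A via A→a: +{a}
  A via A→b: +{b}
  A via A→c: +{c}
  B via B→a b A: +{a}
  B via B→c b: +{c}
  S via S→a A: +{a}
  S via S→b b: +{b}
  S via S→c B: +{c}
  S: {a,b,c}  A: {a,b,c}  B: {a,c}
pass 2:
  B via B→S b: +{b}
  S: {a,b,c}  A: {a,b,c}  B: {a,b,c}
pass 3: — fixpoint
  S: {a,b,c}  A: {a,b,c}  B: {a,b,c}

Compute FOLLOW by fixpoint:
initialize: $ ∈ FOLLOW(S)
round 1:
  B→S b: FOLLOW(S) ⊇ FIRST(b) = {b}; new: +{b}
  S→a A: FOLLOW(A) ⊇ FOLLOW(S) ⊇ {$,b}; new: +{$,b}
  S→c B: FOLLOW(B) ⊇ FOLLOW(S) ⊇ {$,b}; new: +{$,b}
  FOLLOW(S)={$,b}  FOLLOW(A)={$,b}  FOLLOW(B)={$,b}
round 2: done
  FOLLOW(S)={$,b}  FOLLOW(A)={$,b}  FOLLOW(B)={$,b}

FOLLOW(S) = ["$", "b"]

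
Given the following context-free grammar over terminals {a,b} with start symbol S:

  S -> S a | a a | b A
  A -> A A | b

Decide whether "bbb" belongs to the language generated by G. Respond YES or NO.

CNF form of G:
  S -> S T0 | T0 T0 | T1 A
  A -> A A | b
  T0 -> a
  T1 -> b

CYK fill:
  T[0,0] 'b' = {A,T1}  orig:{A}
  T[1,1] 'b' = {A,T1}  orig:{A}
  T[2,2] 'b' = {A,T1}  orig:{A}
  T[0,1] 'bb' = {A,S}
  T[1,2] 'bb' = {A,S}
  T[0,2] 'bbb' = {A,S}

S ∈ T[0,2] ⇒ YES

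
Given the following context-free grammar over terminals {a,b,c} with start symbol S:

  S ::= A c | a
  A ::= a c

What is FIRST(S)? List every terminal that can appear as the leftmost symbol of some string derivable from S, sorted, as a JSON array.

FIRST iteration:
pass 1:
  A via A→a c: +{a}
  S via S→A c: +{a}
  FIRST[S]={a}  FIRST[A]={a}
pass 2: done
  FIRST[S]={a}  FIRST[A]={a}

FIRST(S) = ["a"]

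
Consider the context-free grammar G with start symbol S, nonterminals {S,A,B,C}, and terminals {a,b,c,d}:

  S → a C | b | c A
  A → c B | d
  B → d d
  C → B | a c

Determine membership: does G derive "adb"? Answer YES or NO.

Convert to CNF:
  S -> T0 A | T2 C | b
  A -> T0 B | d
  B -> T1 T1
  C -> T1 T1 | T2 T0
  T0 -> c
  T1 -> d
  T2 -> a

Fill CYK table bottom-up:
  T[0,0] 'a' = {T2}  orig:{}
  T[1,1] 'd' = {A,T1}  orig:{A}
  T[2,2] 'b' = {S}
  T[0,1] 'ad' = ∅
  T[1,2] 'db' = ∅
  T[0,2] 'adb' = ∅

S ∉ T[0,2] ⇒ NO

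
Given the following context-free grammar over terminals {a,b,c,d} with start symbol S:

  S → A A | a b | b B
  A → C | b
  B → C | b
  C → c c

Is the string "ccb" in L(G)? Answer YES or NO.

Convert to CNF:
  S -> A A | T1 T2 | T2 B
  A -> T0 T0 | b
  B -> T0 T0 | b
  C -> T0 T0
  T0 -> c
  T1 -> a
  T2 -> b

CYK fill:
  [0..0]={T0}  "c"  orig:{}
  [1..1]={T0}  "c"  orig:{}
  [2..2]={A,B,T2}  "b"  orig:{A,B}
  [0..1]={A,B,C}  "cc"
  [1..2]=∅  "cb"
  [0..2]={S}  "ccb"

S ∈ T[0,2] ⇒ YES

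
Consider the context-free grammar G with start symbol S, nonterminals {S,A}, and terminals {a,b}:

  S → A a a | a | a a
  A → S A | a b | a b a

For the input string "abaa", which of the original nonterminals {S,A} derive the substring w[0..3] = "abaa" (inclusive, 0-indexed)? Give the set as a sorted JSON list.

Convert to CNF:
  S -> A X3 | T0 T0 | a
  A -> S A | T0 T1 | T0 X2
  T0 -> a
  T1 -> b
  X2 -> T1 T0
  X3 -> T0 T0

Fill CYK table bottom-up (cells [i..j] with 0 ≤ i ≤ j ≤ 3 only):
  T[0,0] 'a' = {S,T0}  orig:{S}
  T[1,1] 'b' = {T1}  orig:{}
  T[2,2] 'a' = {S,T0}  orig:{S}
  T[3,3] 'a' = {S,T0}  orig:{S}
  T[0,1] 'ab' = {A}
  T[1,2] 'ba' = {X2}  orig:{}
  T[2,3] 'aa' = {S,X3}  orig:{S}
  T[0,2] 'aba' = {A}
  T[1,3] 'baa' = ∅
  T[0,3] 'abaa' = {S}

Original NTs in T[0,3] deriving "abaa": ["S"]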